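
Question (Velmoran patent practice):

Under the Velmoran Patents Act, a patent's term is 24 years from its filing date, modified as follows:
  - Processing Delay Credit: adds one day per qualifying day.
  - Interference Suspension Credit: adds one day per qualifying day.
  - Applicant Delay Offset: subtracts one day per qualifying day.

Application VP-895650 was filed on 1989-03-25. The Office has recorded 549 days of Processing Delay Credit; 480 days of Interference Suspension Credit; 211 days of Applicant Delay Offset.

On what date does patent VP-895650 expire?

Base term: filing date + 24 years → 25 March 2013.
Processing Delay Credit: +549 days → 25 September 2014.
Interference Suspension Credit: +480 days → 18 January 2016.
Applicant Delay Offset: −211 days → 21 June 2015.

June 21, 2015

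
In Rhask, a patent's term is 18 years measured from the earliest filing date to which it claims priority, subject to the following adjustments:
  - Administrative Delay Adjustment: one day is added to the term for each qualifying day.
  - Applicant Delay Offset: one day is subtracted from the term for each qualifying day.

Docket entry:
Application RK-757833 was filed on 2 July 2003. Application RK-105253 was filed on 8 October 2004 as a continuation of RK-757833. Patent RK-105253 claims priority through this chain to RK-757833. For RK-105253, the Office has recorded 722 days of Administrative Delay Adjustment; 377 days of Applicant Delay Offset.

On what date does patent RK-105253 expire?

Earliest priority filing: 2 July 2003.
Base term: 2 July 2003 + 18 years → 2 July 2021.
Administrative Delay Adjustment: +722 days → 24 June 2023.
Applicant Delay Offset: −377 days → 12 June 2022.

June 12, 2022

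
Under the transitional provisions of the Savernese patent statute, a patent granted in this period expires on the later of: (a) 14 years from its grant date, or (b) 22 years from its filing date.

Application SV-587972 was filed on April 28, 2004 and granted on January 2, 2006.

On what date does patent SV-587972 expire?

(a) grant + 14 years → 2 January 2020.
(b) filing + 22 years → 28 April 2026.
Later of the two: 28 April 2026.

2026-04-28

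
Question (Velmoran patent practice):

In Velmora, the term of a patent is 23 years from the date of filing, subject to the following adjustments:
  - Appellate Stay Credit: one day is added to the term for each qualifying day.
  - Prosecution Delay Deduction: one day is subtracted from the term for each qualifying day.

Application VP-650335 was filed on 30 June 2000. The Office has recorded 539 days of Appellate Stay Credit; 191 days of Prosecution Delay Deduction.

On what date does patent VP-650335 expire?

Base term: filing date + 23 years → 30 June 2023.
Appellate Stay Credit: +539 days → 20 December 2024.
Prosecution Delay Deduction: −191 days → 12 June 2024.

2024-06-12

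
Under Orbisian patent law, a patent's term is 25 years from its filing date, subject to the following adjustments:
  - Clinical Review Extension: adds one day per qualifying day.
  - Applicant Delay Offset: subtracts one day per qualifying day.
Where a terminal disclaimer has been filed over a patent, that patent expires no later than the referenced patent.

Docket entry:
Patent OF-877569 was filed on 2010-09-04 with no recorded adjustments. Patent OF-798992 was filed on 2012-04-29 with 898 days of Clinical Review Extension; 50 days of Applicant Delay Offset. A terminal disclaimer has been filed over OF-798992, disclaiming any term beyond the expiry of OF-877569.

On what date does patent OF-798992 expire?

Natural term of OF-798992:
  Base: filing + 25 years → 29 April 2037.
  Clinical Review Extension: +898 days → 14 October 2039.
  Applicant Delay Offset: −50 days → 25 August 2039.
Expiry of referenced patent OF-877569:
  Base: filing + 25 years → 4 September 2035.
Terminal disclaimer: OF-798992 expires on the earlier of 25 August 2039 and 4 September 2035.

September 4, 2035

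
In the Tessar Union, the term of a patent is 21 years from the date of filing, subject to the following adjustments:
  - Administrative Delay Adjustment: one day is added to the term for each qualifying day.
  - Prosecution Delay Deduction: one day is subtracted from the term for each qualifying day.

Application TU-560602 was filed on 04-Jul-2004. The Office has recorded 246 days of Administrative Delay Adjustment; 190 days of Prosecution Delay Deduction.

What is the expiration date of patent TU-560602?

Base term: filing date + 21 years → 4 July 2025.
Administrative Delay Adjustment: +246 days → 7 March 2026.
Prosecution Delay Deduction: −190 days → 29 August 2025.

2025-08-29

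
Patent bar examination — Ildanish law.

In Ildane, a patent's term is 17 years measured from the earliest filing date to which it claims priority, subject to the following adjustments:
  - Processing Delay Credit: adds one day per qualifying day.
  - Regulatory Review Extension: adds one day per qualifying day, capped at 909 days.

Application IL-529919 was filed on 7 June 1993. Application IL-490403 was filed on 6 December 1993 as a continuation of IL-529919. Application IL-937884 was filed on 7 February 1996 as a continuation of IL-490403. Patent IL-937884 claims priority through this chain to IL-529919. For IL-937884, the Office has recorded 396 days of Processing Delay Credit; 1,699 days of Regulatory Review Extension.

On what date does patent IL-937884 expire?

Earliest priority filing: 7 June 1993.
Base term: 7 June 1993 + 17 years → 7 June 2010.
Processing Delay Credit: +396 days → 8 July 2011.
Regulatory Review Extension: 1699 days claimed exceeds the 909-day cap, so +909 days → 2 January 2014.

January 2, 2014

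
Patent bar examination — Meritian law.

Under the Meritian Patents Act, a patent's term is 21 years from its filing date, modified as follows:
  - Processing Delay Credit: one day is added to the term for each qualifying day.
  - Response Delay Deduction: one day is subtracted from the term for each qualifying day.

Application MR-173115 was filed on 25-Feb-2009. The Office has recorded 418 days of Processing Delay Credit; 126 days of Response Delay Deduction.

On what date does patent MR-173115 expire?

Base term: filing date + 21 years → 25 February 2030.
Processing Delay Credit: +418 days → 19 April 2031.
Response Delay Deduction: −126 days → 14 December 2030.

2030-12-14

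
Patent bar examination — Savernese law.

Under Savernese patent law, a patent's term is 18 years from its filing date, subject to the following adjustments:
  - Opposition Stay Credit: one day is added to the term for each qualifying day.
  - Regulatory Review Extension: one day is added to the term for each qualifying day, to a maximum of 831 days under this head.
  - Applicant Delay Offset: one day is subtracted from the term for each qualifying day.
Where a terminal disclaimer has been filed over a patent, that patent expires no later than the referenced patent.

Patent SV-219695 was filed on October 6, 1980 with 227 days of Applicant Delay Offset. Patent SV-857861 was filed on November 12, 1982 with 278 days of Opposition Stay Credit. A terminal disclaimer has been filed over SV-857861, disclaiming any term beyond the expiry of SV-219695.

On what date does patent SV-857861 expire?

February 21, 1998

Natural term of SV-857861:
  Base: filing + 18 years → 12 November 2000.
  Opposition Stay Credit: +278 days → 17 August 2001.
Expiry of referenced patent SV-219695:
  Base: filing + 18 years → 6 October 1998.
  Applicant Delay Offset: −227 days → 21 February 1998.
Terminal disclaimer: SV-857861 expires on the earlier of 17 August 2001 and 21 February 1998.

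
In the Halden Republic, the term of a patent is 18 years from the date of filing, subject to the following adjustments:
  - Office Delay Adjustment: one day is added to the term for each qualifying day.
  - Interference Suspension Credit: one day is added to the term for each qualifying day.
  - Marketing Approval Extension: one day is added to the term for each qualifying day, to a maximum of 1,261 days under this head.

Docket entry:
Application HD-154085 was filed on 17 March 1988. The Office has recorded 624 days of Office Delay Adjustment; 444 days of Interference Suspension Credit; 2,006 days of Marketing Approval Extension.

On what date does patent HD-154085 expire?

Base term: filing date + 18 years → 17 March 2006.
Office Delay Adjustment: +624 days → 1 December 2007.
Interference Suspension Credit: +444 days → 17 February 2009.
Marketing Approval Extension: 2006 days claimed exceeds the 1261-day cap, so +1261 days → 1 August 2012.

2012-08-01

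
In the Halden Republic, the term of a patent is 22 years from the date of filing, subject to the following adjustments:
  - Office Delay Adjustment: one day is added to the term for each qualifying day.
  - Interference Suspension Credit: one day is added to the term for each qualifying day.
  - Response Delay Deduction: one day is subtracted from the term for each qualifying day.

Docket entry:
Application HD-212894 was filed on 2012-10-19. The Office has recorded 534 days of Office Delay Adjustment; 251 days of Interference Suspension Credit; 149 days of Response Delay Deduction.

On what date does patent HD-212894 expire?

Base term: filing date + 22 years → 19 October 2034.
Office Delay Adjustment: +534 days → 5 April 2036.
Interference Suspension Credit: +251 days → 12 December 2036.
Response Delay Deduction: −149 days → 16 July 2036.

2036-07-16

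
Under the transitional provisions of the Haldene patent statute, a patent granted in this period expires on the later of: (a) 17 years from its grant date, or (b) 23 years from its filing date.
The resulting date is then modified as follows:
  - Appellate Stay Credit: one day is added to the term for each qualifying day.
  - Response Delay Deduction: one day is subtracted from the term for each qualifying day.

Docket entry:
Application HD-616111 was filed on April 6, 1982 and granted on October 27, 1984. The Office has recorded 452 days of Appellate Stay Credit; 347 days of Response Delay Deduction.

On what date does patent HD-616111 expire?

(a) grant + 17 years → 27 October 2001.
(b) filing + 23 years → 6 April 2005.
Later of the two: 6 April 2005.
Appellate Stay Credit: +452 days → 2 July 2006.
Response Delay Deduction: −347 days → 20 July 2005.

July 20, 2005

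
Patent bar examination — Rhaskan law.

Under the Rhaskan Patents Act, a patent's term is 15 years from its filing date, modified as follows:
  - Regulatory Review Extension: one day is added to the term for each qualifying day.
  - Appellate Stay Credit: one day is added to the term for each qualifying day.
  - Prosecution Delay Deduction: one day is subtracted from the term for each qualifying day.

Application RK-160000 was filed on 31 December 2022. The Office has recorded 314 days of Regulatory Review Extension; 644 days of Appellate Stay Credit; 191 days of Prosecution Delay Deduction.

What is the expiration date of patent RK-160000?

February 6, 2040

Base term: filing date + 15 years → 31 December 2037.
Regulatory Review Extension: +314 days → 10 November 2038.
Appellate Stay Credit: +644 days → 15 August 2040.
Prosecution Delay Deduction: −191 days → 6 February 2040.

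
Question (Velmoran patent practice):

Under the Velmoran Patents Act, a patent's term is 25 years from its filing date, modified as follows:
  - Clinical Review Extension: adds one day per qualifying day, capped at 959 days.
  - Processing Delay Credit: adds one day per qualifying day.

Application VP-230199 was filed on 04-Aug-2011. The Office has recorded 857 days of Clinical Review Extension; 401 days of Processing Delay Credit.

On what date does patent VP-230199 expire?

2040-01-14

Base term: filing date + 25 years → 4 August 2036.
Clinical Review Extension: 857 days (within the 959-day cap) → +857 days → 9 December 2038.
Processing Delay Credit: +401 days → 14 January 2040.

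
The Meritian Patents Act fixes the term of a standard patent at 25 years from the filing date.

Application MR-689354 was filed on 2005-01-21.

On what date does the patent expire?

Filing date + 25 years → 21 January 2030.

January 21, 2030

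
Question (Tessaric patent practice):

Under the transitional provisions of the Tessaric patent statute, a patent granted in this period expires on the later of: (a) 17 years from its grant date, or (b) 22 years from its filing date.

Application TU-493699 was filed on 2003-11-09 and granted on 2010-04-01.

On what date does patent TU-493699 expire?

2027-04-01

(a) grant + 17 years → 1 April 2027.
(b) filing + 22 years → 9 November 2025.
Later of the two: 1 April 2027.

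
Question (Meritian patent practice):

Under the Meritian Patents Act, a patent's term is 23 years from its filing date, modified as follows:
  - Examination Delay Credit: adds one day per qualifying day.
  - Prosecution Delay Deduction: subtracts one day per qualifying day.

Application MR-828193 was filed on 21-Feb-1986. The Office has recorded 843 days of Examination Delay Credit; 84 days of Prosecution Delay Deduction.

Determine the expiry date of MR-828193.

Base term: filing date + 23 years → 21 February 2009.
Examination Delay Credit: +843 days → 14 June 2011.
Prosecution Delay Deduction: −84 days → 22 March 2011.

March 22, 2011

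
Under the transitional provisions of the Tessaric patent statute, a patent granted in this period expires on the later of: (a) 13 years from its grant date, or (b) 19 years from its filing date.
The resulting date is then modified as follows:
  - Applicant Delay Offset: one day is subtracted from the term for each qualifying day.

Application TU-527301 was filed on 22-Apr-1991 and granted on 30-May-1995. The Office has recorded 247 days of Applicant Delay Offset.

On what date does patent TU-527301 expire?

2009-08-18

(a) grant + 13 years → 30 May 2008.
(b) filing + 19 years → 22 April 2010.
Later of the two: 22 April 2010.
Applicant Delay Offset: −247 days → 18 August 2009.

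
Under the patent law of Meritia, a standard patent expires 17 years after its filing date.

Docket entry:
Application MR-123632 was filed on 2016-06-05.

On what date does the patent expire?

Filing date + 17 years → 5 June 2033.

2033-06-05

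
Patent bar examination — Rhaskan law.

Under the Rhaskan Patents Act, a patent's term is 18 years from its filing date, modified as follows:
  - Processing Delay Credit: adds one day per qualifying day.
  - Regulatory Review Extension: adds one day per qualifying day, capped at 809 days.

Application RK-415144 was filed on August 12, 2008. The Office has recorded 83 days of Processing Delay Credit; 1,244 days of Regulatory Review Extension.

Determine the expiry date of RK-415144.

2029-01-20

Base term: filing date + 18 years → 12 August 2026.
Processing Delay Credit: +83 days → 3 November 2026.
Regulatory Review Extension: 1244 days claimed exceeds the 809-day cap, so +809 days → 20 January 2029.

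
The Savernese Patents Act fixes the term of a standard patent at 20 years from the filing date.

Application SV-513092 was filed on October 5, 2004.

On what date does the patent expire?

Filing date + 20 years → 5 October 2024.

October 5, 2024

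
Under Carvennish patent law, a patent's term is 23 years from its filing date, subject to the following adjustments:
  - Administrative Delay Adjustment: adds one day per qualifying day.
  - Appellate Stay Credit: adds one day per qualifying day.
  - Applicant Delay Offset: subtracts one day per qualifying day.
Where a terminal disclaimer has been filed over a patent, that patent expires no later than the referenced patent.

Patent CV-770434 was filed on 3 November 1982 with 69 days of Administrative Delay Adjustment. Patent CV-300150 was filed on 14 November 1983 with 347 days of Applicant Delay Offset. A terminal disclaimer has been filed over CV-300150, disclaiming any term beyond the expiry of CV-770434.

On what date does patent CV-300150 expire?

2005-12-02

Natural term of CV-300150:
  Base: filing + 23 years → 14 November 2006.
  Applicant Delay Offset: −347 days → 2 December 2005.
Expiry of referenced patent CV-770434:
  Base: filing + 23 years → 3 November 2005.
  Administrative Delay Adjustment: +69 days → 11 January 2006.
Terminal disclaimer: CV-300150 expires on the earlier of 2 December 2005 and 11 January 2006.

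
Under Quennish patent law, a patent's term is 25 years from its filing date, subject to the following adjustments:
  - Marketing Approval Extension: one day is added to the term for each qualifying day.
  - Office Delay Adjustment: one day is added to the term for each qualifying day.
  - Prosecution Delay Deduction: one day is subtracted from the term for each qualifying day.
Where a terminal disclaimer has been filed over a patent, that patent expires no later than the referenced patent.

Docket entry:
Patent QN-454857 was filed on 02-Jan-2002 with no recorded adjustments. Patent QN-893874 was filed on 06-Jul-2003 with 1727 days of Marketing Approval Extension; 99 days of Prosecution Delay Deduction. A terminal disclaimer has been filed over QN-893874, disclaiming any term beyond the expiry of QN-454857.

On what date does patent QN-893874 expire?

Natural term of QN-893874:
  Base: filing + 25 years → 6 July 2028.
  Marketing Approval Extension: +1727 days → 29 March 2033.
  Prosecution Delay Deduction: −99 days → 20 December 2032.
Expiry of referenced patent QN-454857:
  Base: filing + 25 years → 2 January 2027.
Terminal disclaimer: QN-893874 expires on the earlier of 20 December 2032 and 2 January 2027.

January 2, 2027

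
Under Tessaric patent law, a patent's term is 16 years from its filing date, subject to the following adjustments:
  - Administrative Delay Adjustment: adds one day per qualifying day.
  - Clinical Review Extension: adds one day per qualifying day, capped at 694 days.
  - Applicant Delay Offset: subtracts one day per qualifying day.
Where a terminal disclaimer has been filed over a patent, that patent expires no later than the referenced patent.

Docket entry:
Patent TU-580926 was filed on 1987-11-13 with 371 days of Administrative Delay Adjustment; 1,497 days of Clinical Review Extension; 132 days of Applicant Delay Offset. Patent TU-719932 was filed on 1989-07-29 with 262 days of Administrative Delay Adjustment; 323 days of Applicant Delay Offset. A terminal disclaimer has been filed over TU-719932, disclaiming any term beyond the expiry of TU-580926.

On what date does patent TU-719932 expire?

Natural term of TU-719932:
  Base: filing + 16 years → 29 July 2005.
  Administrative Delay Adjustment: +262 days → 17 April 2006.
  Applicant Delay Offset: −323 days → 29 May 2005.
Expiry of referenced patent TU-580926:
  Base: filing + 16 years → 13 November 2003.
  Administrative Delay Adjustment: +371 days → 18 November 2004.
  Clinical Review Extension: 1497 days claimed exceeds the 694-day cap, so +694 days → 13 October 2006.
  Applicant Delay Offset: −132 days → 3 June 2006.
Terminal disclaimer: TU-719932 expires on the earlier of 29 May 2005 and 3 June 2006.

2005-05-29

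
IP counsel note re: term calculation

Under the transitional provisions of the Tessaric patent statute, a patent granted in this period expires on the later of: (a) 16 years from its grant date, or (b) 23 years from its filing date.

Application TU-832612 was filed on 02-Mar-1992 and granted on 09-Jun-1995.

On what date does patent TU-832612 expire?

(a) grant + 16 years → 9 June 2011.
(b) filing + 23 years → 2 March 2015.
Later of the two: 2 March 2015.

2015-03-02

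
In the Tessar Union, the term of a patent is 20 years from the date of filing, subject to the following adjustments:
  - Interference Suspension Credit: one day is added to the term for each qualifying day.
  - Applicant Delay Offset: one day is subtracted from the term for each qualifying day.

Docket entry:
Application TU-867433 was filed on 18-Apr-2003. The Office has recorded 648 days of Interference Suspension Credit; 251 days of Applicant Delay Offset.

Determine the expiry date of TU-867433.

Base term: filing date + 20 years → 18 April 2023.
Interference Suspension Credit: +648 days → 25 January 2025.
Applicant Delay Offset: −251 days → 19 May 2024.

May 19, 2024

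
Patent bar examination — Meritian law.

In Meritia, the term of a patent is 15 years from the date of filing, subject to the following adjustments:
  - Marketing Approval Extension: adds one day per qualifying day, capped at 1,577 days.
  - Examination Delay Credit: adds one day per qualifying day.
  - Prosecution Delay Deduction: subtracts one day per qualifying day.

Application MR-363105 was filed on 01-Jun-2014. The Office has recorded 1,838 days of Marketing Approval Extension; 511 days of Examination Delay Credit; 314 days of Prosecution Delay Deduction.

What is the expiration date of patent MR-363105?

Base term: filing date + 15 years → 1 June 2029.
Marketing Approval Extension: 1838 days claimed exceeds the 1577-day cap, so +1577 days → 25 September 2033.
Examination Delay Credit: +511 days → 18 February 2035.
Prosecution Delay Deduction: −314 days → 10 April 2034.

2034-04-10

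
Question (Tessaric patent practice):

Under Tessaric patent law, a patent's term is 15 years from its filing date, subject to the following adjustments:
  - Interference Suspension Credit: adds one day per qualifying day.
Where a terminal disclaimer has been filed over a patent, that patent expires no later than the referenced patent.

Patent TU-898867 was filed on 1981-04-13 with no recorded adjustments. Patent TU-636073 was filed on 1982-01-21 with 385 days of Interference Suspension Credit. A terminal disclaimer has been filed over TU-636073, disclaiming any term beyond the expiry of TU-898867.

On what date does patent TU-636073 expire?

April 13, 1996

Natural term of TU-636073:
  Base: filing + 15 years → 21 January 1997.
  Interference Suspension Credit: +385 days → 10 February 1998.
Expiry of referenced patent TU-898867:
  Base: filing + 15 years → 13 April 1996.
Terminal disclaimer: TU-636073 expires on the earlier of 10 February 1998 and 13 April 1996.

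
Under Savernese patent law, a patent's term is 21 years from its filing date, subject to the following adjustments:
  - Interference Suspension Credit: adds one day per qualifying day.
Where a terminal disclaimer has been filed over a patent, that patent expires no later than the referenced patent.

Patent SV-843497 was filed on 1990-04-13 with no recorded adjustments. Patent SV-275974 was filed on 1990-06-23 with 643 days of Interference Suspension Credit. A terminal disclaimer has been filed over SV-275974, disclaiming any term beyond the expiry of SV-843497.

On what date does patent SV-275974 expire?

April 13, 2011

Natural term of SV-275974:
  Base: filing + 21 years → 23 June 2011.
  Interference Suspension Credit: +643 days → 27 March 2013.
Expiry of referenced patent SV-843497:
  Base: filing + 21 years → 13 April 2011.
Terminal disclaimer: SV-275974 expires on the earlier of 27 March 2013 and 13 April 2011.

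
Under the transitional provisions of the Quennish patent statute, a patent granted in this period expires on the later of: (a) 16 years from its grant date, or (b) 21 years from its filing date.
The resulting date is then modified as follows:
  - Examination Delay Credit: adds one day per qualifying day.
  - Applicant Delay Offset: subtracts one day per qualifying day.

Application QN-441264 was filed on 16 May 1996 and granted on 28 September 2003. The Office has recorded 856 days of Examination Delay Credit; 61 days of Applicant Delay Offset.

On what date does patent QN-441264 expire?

2021-12-01

(a) grant + 16 years → 28 September 2019.
(b) filing + 21 years → 16 May 2017.
Later of the two: 28 September 2019.
Examination Delay Credit: +856 days → 31 January 2022.
Applicant Delay Offset: −61 days → 1 December 2021.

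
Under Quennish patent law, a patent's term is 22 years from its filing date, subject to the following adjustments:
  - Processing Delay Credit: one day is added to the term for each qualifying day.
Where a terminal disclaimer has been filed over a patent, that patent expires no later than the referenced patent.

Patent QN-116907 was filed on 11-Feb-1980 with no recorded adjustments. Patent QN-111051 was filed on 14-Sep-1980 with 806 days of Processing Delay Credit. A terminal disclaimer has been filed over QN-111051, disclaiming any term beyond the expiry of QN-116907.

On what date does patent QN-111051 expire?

February 11, 2002

Natural term of QN-111051:
  Base: filing + 22 years → 14 September 2002.
  Processing Delay Credit: +806 days → 28 November 2004.
Expiry of referenced patent QN-116907:
  Base: filing + 22 years → 11 February 2002.
Terminal disclaimer: QN-111051 expires on the earlier of 28 November 2004 and 11 February 2002.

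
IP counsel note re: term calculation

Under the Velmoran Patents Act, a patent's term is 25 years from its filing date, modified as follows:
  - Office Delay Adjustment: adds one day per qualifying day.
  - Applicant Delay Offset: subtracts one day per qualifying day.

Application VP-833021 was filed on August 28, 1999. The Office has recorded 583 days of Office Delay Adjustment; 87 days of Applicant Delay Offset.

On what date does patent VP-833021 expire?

Base term: filing date + 25 years → 28 August 2024.
Office Delay Adjustment: +583 days → 3 April 2026.
Applicant Delay Offset: −87 days → 6 January 2026.

2026-01-06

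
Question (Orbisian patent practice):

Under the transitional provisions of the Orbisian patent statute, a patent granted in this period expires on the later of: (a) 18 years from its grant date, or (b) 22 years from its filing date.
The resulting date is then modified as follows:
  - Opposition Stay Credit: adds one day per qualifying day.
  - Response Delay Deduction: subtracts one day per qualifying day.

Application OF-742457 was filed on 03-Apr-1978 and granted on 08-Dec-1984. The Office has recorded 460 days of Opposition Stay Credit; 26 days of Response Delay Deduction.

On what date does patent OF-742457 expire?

2004-02-15

(a) grant + 18 years → 8 December 2002.
(b) filing + 22 years → 3 April 2000.
Later of the two: 8 December 2002.
Opposition Stay Credit: +460 days → 12 March 2004.
Response Delay Deduction: −26 days → 15 February 2004.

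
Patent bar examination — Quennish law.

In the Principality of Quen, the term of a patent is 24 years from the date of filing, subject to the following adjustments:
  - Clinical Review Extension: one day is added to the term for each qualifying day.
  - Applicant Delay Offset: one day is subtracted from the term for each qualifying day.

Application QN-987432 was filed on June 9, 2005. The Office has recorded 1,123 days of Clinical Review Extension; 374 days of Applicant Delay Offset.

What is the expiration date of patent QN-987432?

2031-06-28

Base term: filing date + 24 years → 9 June 2029.
Clinical Review Extension: +1123 days → 6 July 2032.
Applicant Delay Offset: −374 days → 28 June 2031.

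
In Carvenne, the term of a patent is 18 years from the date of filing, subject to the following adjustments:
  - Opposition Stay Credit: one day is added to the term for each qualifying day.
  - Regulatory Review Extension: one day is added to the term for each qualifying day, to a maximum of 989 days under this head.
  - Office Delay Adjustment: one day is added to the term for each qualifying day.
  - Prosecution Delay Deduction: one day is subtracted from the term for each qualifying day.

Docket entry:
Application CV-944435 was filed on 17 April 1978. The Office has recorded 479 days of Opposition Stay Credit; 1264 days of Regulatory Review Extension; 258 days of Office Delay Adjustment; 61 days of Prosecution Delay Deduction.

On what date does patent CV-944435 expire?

2000-11-07

Base term: filing date + 18 years → 17 April 1996.
Opposition Stay Credit: +479 days → 9 August 1997.
Regulatory Review Extension: 1264 days claimed exceeds the 989-day cap, so +989 days → 24 April 2000.
Office Delay Adjustment: +258 days → 7 January 2001.
Prosecution Delay Deduction: −61 days → 7 November 2000.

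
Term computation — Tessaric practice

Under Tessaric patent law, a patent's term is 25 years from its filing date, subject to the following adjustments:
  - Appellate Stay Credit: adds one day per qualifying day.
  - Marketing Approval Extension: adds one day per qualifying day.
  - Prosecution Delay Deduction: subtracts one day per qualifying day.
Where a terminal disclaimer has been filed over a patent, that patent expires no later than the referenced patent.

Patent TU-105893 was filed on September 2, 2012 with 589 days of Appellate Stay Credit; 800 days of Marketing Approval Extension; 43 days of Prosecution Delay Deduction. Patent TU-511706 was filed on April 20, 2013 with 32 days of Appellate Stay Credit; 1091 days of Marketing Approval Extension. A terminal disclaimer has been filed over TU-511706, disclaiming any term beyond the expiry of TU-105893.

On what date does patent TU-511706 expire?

Natural term of TU-511706:
  Base: filing + 25 years → 20 April 2038.
  Appellate Stay Credit: +32 days → 22 May 2038.
  Marketing Approval Extension: +1091 days → 17 May 2041.
Expiry of referenced patent TU-105893:
  Base: filing + 25 years → 2 September 2037.
  Appellate Stay Credit: +589 days → 14 April 2039.
  Marketing Approval Extension: +800 days → 22 June 2041.
  Prosecution Delay Deduction: −43 days → 10 May 2041.
Terminal disclaimer: TU-511706 expires on the earlier of 17 May 2041 and 10 May 2041.

May 10, 2041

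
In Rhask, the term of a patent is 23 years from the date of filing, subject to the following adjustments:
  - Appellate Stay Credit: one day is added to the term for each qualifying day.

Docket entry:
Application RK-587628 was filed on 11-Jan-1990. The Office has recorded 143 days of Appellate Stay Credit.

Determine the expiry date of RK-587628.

June 3, 2013

Base term: filing date + 23 years → 11 January 2013.
Appellate Stay Credit: +143 days → 3 June 2013.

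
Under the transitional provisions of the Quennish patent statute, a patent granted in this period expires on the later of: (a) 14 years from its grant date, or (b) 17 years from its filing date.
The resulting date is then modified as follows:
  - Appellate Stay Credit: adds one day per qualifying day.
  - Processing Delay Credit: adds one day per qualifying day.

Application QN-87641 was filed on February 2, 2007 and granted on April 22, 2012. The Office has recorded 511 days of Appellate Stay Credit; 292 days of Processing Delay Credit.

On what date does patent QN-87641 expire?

(a) grant + 14 years → 22 April 2026.
(b) filing + 17 years → 2 February 2024.
Later of the two: 22 April 2026.
Appellate Stay Credit: +511 days → 15 September 2027.
Processing Delay Credit: +292 days → 3 July 2028.

2028-07-03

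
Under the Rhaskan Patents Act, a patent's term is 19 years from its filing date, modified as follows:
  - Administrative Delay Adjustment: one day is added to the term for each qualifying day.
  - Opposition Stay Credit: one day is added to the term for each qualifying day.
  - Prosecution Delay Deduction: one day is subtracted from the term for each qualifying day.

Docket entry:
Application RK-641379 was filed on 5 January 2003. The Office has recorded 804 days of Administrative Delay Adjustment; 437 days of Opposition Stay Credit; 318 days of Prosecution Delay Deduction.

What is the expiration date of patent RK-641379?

Base term: filing date + 19 years → 5 January 2022.
Administrative Delay Adjustment: +804 days → 19 March 2024.
Opposition Stay Credit: +437 days → 30 May 2025.
Prosecution Delay Deduction: −318 days → 16 July 2024.

2024-07-16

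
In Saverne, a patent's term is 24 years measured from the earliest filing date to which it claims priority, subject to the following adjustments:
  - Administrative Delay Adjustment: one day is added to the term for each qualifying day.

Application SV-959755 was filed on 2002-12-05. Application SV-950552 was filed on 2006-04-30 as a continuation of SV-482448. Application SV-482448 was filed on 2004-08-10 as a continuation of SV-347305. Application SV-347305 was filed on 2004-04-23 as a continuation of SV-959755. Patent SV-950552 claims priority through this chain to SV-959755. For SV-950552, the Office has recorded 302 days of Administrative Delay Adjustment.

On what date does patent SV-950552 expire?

Earliest priority filing: 5 December 2002.
Base term: 5 December 2002 + 24 years → 5 December 2026.
Administrative Delay Adjustment: +302 days → 3 October 2027.

October 3, 2027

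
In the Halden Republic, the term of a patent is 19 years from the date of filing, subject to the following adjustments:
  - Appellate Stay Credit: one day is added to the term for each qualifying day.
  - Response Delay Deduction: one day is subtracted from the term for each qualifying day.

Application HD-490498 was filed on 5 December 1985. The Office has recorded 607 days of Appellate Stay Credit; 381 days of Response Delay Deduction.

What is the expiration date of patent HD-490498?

Base term: filing date + 19 years → 5 December 2004.
Appellate Stay Credit: +607 days → 4 August 2006.
Response Delay Deduction: −381 days → 19 July 2005.

July 19, 2005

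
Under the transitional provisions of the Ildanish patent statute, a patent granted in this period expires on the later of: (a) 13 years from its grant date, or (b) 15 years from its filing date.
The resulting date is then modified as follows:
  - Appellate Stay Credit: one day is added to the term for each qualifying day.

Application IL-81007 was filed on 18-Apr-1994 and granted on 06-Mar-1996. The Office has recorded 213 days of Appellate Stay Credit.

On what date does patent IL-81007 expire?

(a) grant + 13 years → 6 March 2009.
(b) filing + 15 years → 18 April 2009.
Later of the two: 18 April 2009.
Appellate Stay Credit: +213 days → 17 November 2009.

November 17, 2009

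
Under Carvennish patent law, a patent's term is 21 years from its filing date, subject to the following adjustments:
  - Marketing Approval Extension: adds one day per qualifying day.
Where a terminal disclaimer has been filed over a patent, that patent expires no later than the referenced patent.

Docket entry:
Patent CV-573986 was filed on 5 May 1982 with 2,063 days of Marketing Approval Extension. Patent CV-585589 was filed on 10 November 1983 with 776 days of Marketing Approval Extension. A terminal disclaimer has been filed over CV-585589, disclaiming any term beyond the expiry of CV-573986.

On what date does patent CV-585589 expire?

Natural term of CV-585589:
  Base: filing + 21 years → 10 November 2004.
  Marketing Approval Extension: +776 days → 26 December 2006.
Expiry of referenced patent CV-573986:
  Base: filing + 21 years → 5 May 2003.
  Marketing Approval Extension: +2063 days → 27 December 2008.
Terminal disclaimer: CV-585589 expires on the earlier of 26 December 2006 and 27 December 2008.

December 26, 2006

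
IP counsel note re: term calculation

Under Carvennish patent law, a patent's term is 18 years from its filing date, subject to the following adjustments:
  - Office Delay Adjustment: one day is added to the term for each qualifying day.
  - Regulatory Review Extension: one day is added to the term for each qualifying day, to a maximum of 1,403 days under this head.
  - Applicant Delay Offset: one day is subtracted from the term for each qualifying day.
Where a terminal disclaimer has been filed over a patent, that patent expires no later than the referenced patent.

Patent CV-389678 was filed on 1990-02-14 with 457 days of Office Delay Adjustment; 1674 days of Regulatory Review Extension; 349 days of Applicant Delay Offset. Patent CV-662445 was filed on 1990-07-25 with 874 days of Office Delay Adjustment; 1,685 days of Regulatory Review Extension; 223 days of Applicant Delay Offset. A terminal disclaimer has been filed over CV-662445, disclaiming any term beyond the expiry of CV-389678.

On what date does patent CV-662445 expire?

Natural term of CV-662445:
  Base: filing + 18 years → 25 July 2008.
  Office Delay Adjustment: +874 days → 16 December 2010.
  Regulatory Review Extension: 1685 days claimed exceeds the 1403-day cap, so +1403 days → 19 October 2014.
  Applicant Delay Offset: −223 days → 10 March 2014.
Expiry of referenced patent CV-389678:
  Base: filing + 18 years → 14 February 2008.
  Office Delay Adjustment: +457 days → 16 May 2009.
  Regulatory Review Extension: 1674 days claimed exceeds the 1403-day cap, so +1403 days → 19 March 2013.
  Applicant Delay Offset: −349 days → 4 April 2012.
Terminal disclaimer: CV-662445 expires on the earlier of 10 March 2014 and 4 April 2012.

April 4, 2012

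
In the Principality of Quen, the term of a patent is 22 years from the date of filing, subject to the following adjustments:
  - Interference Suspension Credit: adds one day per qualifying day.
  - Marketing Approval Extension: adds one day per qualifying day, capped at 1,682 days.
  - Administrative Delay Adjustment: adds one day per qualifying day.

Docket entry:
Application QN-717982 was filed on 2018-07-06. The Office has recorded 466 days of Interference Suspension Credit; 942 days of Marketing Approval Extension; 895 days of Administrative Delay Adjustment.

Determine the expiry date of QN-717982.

October 26, 2046

Base term: filing date + 22 years → 6 July 2040.
Interference Suspension Credit: +466 days → 15 October 2041.
Marketing Approval Extension: 942 days (within the 1682-day cap) → +942 days → 14 May 2044.
Administrative Delay Adjustment: +895 days → 26 October 2046.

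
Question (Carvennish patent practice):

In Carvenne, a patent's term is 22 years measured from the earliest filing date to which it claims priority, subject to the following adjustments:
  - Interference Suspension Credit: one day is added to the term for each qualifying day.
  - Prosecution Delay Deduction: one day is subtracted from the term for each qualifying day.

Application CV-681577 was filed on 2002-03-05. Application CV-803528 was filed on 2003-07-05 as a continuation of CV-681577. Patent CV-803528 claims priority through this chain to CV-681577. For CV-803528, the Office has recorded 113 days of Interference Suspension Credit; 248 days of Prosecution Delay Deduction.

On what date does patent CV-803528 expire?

2023-10-22

Earliest priority filing: 5 March 2002.
Base term: 5 March 2002 + 22 years → 5 March 2024.
Interference Suspension Credit: +113 days → 26 June 2024.
Prosecution Delay Deduction: −248 days → 22 October 2023.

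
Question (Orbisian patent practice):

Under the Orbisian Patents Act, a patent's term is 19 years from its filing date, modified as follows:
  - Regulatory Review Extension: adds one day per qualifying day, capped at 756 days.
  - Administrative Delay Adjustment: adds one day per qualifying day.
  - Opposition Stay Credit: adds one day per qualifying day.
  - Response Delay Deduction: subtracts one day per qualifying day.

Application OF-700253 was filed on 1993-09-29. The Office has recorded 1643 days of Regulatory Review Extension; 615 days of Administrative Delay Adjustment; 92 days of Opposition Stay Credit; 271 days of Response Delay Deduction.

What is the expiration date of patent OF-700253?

January 4, 2016

Base term: filing date + 19 years → 29 September 2012.
Regulatory Review Extension: 1643 days claimed exceeds the 756-day cap, so +756 days → 25 October 2014.
Administrative Delay Adjustment: +615 days → 1 July 2016.
Opposition Stay Credit: +92 days → 1 October 2016.
Response Delay Deduction: −271 days → 4 January 2016.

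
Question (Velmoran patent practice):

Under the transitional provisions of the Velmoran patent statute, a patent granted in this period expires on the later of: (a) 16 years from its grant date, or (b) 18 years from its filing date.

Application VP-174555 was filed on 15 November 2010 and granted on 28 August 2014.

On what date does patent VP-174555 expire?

(a) grant + 16 years → 28 August 2030.
(b) filing + 18 years → 15 November 2028.
Later of the two: 28 August 2030.

2030-08-28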